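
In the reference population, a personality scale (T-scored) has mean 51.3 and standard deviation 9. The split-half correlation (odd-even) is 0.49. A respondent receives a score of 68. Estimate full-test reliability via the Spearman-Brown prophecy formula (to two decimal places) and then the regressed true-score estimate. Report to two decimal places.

Spearman-Brown: ρ = 2r/(1 + r) = 2(0.49)/(1 + 0.49) = 0.980/1.49 = 0.6577 → 0.66
T̂ = 0.66(68) + 0.34(51.3) = 44.88 + 17.442 = 62.322 → 62.32

62.32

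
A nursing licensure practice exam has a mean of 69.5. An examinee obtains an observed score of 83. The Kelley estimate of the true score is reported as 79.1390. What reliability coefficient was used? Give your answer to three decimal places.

0.714

T̂ = ρX + (1 − ρ)μ  ⇒  T̂ − μ = ρ(X − μ)
ρ = (T̂ − μ)/(X − μ) = (79.1390 − 69.5) / (83 − 69.5) = 9.6390 / 13.5 = 0.71400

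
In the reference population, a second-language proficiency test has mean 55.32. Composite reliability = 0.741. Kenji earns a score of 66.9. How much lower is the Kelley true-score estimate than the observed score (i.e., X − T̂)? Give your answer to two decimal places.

3.00

T̂ = 0.741(66.9) + 0.259(55.32) = 49.5729 + 14.32788 = 63.9008 → 63.901
X − T̂ = 66.9 − 63.901 = 2.999 → 3.00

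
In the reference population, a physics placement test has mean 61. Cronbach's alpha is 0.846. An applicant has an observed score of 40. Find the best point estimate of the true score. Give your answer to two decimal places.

Regress the observed score toward the mean by the unreliability: T̂ = 0.846·40 + 0.154·61 = 33.840 + 9.394 = 43.234.

43.23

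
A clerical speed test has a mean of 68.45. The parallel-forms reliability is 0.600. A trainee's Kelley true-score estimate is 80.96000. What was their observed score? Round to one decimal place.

89.3

T̂ = ρX + (1 − ρ)μ  ⇒  X = (T̂ − (1 − ρ)μ) / ρ
X = (80.96000 − 0.400 × 68.45) / 0.600 = (80.96000 − 27.38000) / 0.600 = 53.58000 / 0.600 = 89.300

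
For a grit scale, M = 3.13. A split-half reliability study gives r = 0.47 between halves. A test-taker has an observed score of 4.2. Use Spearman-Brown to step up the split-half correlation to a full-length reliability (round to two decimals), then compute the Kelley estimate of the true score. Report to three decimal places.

3.815

Spearman-Brown: ρ = 2r/(1 + r) = 2(0.47)/(1 + 0.47) = 0.940/1.47 = 0.6395 → 0.64
T̂ = ρX + (1 − ρ)μ
  = 0.64 × 4.2 + 0.36 × 3.13
  = 2.688 + 1.1268
  = 3.8148
  ≈ 3.815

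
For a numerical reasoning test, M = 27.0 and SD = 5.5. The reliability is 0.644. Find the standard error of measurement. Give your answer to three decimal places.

3.282

SEM = SD · √(1 − ρ) = 5.5 × √0.356 = 5.5 × 0.5967 = 3.2816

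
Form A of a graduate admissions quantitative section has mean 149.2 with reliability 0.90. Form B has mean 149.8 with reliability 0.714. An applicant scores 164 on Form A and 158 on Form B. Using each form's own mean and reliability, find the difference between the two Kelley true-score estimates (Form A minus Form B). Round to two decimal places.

T̂_A = 0.90(164) + 0.10(149.2) = 162.5200
T̂_B = 0.714(158) + 0.286(149.8) = 155.6548
T̂_A − T̂_B = 6.8652

6.87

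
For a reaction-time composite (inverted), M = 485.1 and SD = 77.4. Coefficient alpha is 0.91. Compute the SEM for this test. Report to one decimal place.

SEM = SD · √(1 − ρ) = 77.4 × √0.09 = 77.4 × 0.3000 = 23.220

23.2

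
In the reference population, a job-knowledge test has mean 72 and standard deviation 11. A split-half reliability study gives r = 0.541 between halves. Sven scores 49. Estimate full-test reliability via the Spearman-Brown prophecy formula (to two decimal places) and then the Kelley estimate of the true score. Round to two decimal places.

Spearman-Brown: ρ = 2r/(1 + r) = 2(0.541)/(1 + 0.541) = 1.0820/1.541 = 0.7021 → 0.70
T̂ = 0.70(49) + 0.30(72) = 34.30 + 21.60 = 55.900 → 55.90

55.90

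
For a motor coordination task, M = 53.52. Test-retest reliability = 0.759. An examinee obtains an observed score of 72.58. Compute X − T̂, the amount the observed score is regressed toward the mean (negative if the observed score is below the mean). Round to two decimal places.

4.59

Weight the observed score by reliability and the mean by (1 − reliability): T̂ = 0.759·72.58 + 0.241·53.52 = 55.08822 + 12.89832 = 67.9865.
X − T̂ = 72.58 − 67.987 = 4.593 → 4.59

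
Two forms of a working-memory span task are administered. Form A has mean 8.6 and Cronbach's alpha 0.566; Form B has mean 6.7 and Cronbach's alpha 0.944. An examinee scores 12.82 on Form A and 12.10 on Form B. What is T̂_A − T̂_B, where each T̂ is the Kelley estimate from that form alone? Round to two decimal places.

-0.81

T̂_A = 0.566(12.82) + 0.434(8.6) = 10.9885
T̂_B = 0.944(12.10) + 0.056(6.7) = 11.7976
T̂_A − T̂_B = -0.8091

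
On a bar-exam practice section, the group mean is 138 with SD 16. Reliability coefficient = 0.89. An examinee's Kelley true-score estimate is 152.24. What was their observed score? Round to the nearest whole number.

T̂ = ρX + (1 − ρ)μ  ⇒  X = (T̂ − (1 − ρ)μ) / ρ
X = (152.24 − 0.11 × 138) / 0.89 = (152.24 − 15.18) / 0.89 = 137.06 / 0.89 = 154.00

154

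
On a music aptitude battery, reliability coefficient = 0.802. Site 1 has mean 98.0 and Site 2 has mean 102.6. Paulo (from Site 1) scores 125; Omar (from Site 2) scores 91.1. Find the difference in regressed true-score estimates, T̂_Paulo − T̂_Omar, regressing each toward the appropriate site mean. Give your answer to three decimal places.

26.277

T̂_Paulo = 0.802(125) + 0.198(98.0) = 119.65400
T̂_Omar = 0.802(91.1) + 0.198(102.6) = 93.37700
Difference = 119.65400 − 93.37700 = 26.27700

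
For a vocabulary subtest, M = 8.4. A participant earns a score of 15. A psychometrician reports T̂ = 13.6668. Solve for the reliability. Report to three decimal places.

T̂ = ρX + (1 − ρ)μ  ⇒  T̂ − μ = ρ(X − μ)
ρ = (T̂ − μ)/(X − μ) = (13.6668 − 8.4) / (15 − 8.4) = 5.2668 / 6.6 = 0.79800

0.798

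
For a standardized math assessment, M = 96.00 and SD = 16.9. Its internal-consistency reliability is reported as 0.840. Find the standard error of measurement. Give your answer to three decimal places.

SEM = SD · √(1 − ρ) = 16.9 × √0.160 = 16.9 × 0.4000 = 6.7600

6.760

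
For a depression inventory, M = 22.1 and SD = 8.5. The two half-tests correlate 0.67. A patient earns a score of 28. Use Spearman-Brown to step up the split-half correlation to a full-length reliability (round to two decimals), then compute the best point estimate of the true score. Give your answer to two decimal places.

Spearman-Brown: ρ = 2r/(1 + r) = 2(0.67)/(1 + 0.67) = 1.340/1.67 = 0.8024 → 0.80
T̂ = ρX + (1 − ρ)μ
  = 0.80 × 28 + 0.20 × 22.1
  = 22.40 + 4.420
  = 26.820
  ≈ 26.82

26.82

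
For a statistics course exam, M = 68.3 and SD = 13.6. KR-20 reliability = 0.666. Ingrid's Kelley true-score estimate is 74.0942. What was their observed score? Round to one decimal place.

T̂ = ρX + (1 − ρ)μ  ⇒  X = (T̂ − (1 − ρ)μ) / ρ
X = (74.0942 − 0.334 × 68.3) / 0.666 = (74.0942 − 22.8122) / 0.666 = 51.2820 / 0.666 = 77.000

77.0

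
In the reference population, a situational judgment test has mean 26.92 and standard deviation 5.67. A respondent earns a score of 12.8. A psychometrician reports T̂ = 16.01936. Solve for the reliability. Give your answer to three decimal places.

T̂ = ρX + (1 − ρ)μ  ⇒  T̂ − μ = ρ(X − μ)
ρ = (T̂ − μ)/(X − μ) = (16.01936 − 26.92) / (12.8 − 26.92) = -10.90064 / -14.12 = 0.77200

0.772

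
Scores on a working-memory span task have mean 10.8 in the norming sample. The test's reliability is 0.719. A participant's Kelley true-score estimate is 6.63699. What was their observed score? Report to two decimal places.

5.01

T̂ = ρX + (1 − ρ)μ  ⇒  X = (T̂ − (1 − ρ)μ) / ρ
X = (6.63699 − 0.281 × 10.8) / 0.719 = (6.63699 − 3.0348) / 0.719 = 3.60219 / 0.719 = 5.0100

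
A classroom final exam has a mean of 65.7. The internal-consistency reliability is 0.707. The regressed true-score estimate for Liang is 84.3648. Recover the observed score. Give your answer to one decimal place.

92.1

T̂ = ρX + (1 − ρ)μ  ⇒  X = (T̂ − (1 − ρ)μ) / ρ
X = (84.3648 − 0.293 × 65.7) / 0.707 = (84.3648 − 19.2501) / 0.707 = 65.1147 / 0.707 = 92.100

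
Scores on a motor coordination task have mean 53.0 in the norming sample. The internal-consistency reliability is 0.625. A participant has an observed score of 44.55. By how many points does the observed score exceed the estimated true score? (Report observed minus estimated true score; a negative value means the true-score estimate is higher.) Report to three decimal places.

T̂ = ρX + (1 − ρ)μ
  = 0.625 × 44.55 + 0.375 × 53.0
  = 27.84375 + 19.8750
  = 47.71875
  ≈ 47.7188
X − T̂ = 44.55 − 47.7188 = -3.1688 → -3.169

-3.169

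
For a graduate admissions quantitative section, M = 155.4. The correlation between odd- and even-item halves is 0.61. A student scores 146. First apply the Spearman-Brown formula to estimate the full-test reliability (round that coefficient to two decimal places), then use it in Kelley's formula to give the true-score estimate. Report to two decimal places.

Spearman-Brown: ρ = 2r/(1 + r) = 2(0.61)/(1 + 0.61) = 1.220/1.61 = 0.7578 → 0.76
Regress the observed score toward the mean by the unreliability: T̂ = 0.76·146 + 0.24·155.4 = 110.96 + 37.296 = 148.256.

148.26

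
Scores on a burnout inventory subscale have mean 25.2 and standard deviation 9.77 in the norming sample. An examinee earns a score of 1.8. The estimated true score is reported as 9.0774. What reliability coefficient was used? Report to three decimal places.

T̂ = ρX + (1 − ρ)μ  ⇒  T̂ − μ = ρ(X − μ)
ρ = (T̂ − μ)/(X − μ) = (9.0774 − 25.2) / (1.8 − 25.2) = -16.1226 / -23.4 = 0.68900

0.689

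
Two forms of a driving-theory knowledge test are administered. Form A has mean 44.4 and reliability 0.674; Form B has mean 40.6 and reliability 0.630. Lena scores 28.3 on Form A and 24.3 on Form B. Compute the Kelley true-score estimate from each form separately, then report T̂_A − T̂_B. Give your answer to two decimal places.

3.22

T̂_A = 0.674(28.3) + 0.326(44.4) = 33.5486
T̂_B = 0.630(24.3) + 0.370(40.6) = 30.3310
T̂_A − T̂_B = 3.2176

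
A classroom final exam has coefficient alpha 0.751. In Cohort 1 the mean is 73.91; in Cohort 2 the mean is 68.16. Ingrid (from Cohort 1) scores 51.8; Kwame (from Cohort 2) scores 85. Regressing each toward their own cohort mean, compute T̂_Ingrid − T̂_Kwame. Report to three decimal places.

-23.501

T̂_Ingrid = 0.751(51.8) + 0.249(73.91) = 57.30539
T̂_Kwame = 0.751(85) + 0.249(68.16) = 80.80684
Difference = 57.30539 − 80.80684 = -23.50145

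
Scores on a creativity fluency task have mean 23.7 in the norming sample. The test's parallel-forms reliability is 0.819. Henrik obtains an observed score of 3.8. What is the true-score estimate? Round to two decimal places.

7.40

T̂ = 0.819(3.8) + 0.181(23.7) = 3.1122 + 4.2897 = 7.402 → 7.40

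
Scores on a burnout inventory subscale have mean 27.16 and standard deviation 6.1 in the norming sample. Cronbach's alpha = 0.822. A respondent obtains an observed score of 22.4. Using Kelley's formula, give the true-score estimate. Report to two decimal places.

23.25

T̂ = 0.822(22.4) + 0.178(27.16) = 18.4128 + 4.83448 = 23.247 → 23.25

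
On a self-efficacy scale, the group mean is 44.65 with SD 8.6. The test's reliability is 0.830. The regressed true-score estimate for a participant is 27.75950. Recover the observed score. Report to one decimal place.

T̂ = ρX + (1 − ρ)μ  ⇒  X = (T̂ − (1 − ρ)μ) / ρ
X = (27.75950 − 0.170 × 44.65) / 0.830 = (27.75950 − 7.59050) / 0.830 = 20.16900 / 0.830 = 24.300

24.3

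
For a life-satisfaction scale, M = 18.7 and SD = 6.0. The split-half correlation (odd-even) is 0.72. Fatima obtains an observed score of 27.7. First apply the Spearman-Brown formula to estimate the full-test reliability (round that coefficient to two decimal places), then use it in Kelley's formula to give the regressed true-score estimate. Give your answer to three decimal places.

26.260

Spearman-Brown: ρ = 2r/(1 + r) = 2(0.72)/(1 + 0.72) = 1.440/1.72 = 0.8372 → 0.84
T̂ = 0.84(27.7) + 0.16(18.7) = 23.268 + 2.992 = 26.2600 → 26.260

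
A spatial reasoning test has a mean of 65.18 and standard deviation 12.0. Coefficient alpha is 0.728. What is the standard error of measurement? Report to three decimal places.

SEM = SD · √(1 − ρ) = 12.0 × √0.272 = 12.0 × 0.5215 = 6.2584

6.258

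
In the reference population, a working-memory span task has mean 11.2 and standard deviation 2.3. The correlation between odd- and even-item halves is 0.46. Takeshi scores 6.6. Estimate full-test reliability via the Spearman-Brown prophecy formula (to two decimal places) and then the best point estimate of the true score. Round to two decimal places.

8.30

Spearman-Brown: ρ = 2r/(1 + r) = 2(0.46)/(1 + 0.46) = 0.920/1.46 = 0.6301 → 0.63
Regress the observed score toward the mean by the unreliability: T̂ = 0.63·6.6 + 0.37·11.2 = 4.158 + 4.144 = 8.302.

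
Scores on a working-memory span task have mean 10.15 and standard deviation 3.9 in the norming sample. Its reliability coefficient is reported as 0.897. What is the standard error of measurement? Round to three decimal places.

SEM = SD · √(1 − ρ) = 3.9 × √0.103 = 3.9 × 0.3209 = 1.2517

1.252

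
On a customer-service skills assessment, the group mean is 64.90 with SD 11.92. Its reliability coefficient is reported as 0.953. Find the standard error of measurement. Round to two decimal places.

SEM = SD · √(1 − ρ) = 11.92 × √0.047 = 11.92 × 0.2168 = 2.584

2.58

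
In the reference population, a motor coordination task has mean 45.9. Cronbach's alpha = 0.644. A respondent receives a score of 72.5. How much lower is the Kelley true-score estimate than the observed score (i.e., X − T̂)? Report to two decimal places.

9.47

T̂ = 0.644(72.5) + 0.356(45.9) = 46.6900 + 16.3404 = 63.0304 → 63.030
X − T̂ = 72.5 − 63.030 = 9.470 → 9.47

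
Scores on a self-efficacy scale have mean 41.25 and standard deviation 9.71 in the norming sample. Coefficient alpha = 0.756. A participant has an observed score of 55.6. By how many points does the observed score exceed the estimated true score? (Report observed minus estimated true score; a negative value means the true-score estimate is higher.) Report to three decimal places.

T̂ = 0.756(55.6) + 0.244(41.25) = 42.0336 + 10.06500 = 52.09860 → 52.0986
X − T̂ = 55.6 − 52.0986 = 3.5014 → 3.501

3.501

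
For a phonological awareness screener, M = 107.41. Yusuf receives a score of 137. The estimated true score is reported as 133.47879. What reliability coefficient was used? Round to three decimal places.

T̂ = ρX + (1 − ρ)μ  ⇒  T̂ − μ = ρ(X − μ)
ρ = (T̂ − μ)/(X − μ) = (133.47879 − 107.41) / (137 − 107.41) = 26.06879 / 29.59 = 0.88100

0.881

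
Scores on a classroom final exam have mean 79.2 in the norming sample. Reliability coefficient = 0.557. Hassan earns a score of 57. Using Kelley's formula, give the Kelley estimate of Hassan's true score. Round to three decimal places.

Weight the observed score by reliability and the mean by (1 − reliability): T̂ = 0.557·57 + 0.443·79.2 = 31.749 + 35.0856 = 66.8346.

66.835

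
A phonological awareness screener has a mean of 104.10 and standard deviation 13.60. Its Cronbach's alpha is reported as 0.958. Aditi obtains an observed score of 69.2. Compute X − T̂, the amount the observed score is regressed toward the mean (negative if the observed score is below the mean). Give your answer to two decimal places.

T̂ = 0.958(69.2) + 0.042(104.10) = 66.2936 + 4.37220 = 70.6658 → 70.666
X − T̂ = 69.2 − 70.666 = -1.466 → -1.47

-1.47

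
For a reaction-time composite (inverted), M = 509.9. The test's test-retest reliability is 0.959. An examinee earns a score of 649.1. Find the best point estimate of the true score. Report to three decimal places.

643.393

Kelley's formula gives T̂ = 0.959·649.1 + 0.041·509.9 = 622.4869 + 20.9059 = 643.3928.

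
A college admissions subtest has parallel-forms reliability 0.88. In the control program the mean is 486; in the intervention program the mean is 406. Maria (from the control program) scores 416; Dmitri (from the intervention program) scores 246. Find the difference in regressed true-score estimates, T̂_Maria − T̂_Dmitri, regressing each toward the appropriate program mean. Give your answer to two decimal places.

159.20

T̂_Maria = 0.88(416) + 0.12(486) = 424.4000
T̂_Dmitri = 0.88(246) + 0.12(406) = 265.2000
Difference = 424.4000 − 265.2000 = 159.2000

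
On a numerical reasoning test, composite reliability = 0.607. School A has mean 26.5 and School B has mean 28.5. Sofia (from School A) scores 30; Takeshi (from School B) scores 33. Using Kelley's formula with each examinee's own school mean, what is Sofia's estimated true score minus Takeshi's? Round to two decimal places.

T̂_Sofia = 0.607(30) + 0.393(26.5) = 28.6245
T̂_Takeshi = 0.607(33) + 0.393(28.5) = 31.2315
Difference = 28.6245 − 31.2315 = -2.6070

-2.61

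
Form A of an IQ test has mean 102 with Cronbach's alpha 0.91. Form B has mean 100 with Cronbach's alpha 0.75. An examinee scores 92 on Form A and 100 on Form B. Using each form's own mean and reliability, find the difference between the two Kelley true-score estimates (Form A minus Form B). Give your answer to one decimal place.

T̂_A = 0.91(92) + 0.09(102) = 92.900
T̂_B = 0.75(100) + 0.25(100) = 100.000
T̂_A − T̂_B = -7.100

-7.1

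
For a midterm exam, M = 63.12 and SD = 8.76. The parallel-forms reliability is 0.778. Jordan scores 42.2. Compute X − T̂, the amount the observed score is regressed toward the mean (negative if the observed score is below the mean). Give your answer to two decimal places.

-4.64

T̂ = 0.778(42.2) + 0.222(63.12) = 32.8316 + 14.01264 = 46.8442 → 46.844
X − T̂ = 42.2 − 46.844 = -4.644 → -4.64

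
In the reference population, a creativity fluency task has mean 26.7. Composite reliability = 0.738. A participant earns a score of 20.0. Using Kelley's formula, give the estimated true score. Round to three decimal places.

21.755

T̂ = 0.738(20.0) + 0.262(26.7) = 14.7600 + 6.9954 = 21.7554 → 21.755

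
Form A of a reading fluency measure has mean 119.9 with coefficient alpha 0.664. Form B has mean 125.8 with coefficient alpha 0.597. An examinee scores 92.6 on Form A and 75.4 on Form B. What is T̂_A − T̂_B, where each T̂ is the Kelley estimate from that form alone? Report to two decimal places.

T̂_A = 0.664(92.6) + 0.336(119.9) = 101.7728
T̂_B = 0.597(75.4) + 0.403(125.8) = 95.7112
T̂_A − T̂_B = 6.0616

6.06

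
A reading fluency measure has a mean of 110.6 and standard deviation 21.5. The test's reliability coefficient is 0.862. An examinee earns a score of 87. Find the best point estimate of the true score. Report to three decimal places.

Weight the observed score by reliability and the mean by (1 − reliability): T̂ = 0.862·87 + 0.138·110.6 = 74.994 + 15.2628 = 90.2568.

90.257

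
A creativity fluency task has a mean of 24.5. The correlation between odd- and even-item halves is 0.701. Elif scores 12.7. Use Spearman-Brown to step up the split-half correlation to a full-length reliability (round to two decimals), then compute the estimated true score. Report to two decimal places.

Spearman-Brown: ρ = 2r/(1 + r) = 2(0.701)/(1 + 0.701) = 1.4020/1.701 = 0.8242 → 0.82
T̂ = ρX + (1 − ρ)μ
  = 0.82 × 12.7 + 0.18 × 24.5
  = 10.414 + 4.410
  = 14.824
  ≈ 14.82

14.82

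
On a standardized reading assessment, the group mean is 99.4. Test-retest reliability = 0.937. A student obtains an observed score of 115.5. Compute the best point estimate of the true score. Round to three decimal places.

T̂ = 0.937(115.5) + 0.063(99.4) = 108.2235 + 6.2622 = 114.4857 → 114.486

114.486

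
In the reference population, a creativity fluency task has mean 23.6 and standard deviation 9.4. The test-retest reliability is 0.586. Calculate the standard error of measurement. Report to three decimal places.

6.048

SEM = SD · √(1 − ρ) = 9.4 × √0.414 = 9.4 × 0.6434 = 6.0482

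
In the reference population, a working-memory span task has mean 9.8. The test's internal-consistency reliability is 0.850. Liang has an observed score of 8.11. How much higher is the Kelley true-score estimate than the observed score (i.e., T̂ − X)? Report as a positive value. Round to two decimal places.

T̂ = ρX + (1 − ρ)μ
  = 0.850 × 8.11 + 0.150 × 9.8
  = 6.89350 + 1.4700
  = 8.3635
  ≈ 8.364
T̂ − X = 8.364 − 8.11 = 0.254 → 0.25

0.25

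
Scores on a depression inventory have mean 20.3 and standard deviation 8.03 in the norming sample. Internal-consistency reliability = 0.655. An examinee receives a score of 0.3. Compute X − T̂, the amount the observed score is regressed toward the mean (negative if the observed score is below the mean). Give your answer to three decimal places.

T̂ = ρX + (1 − ρ)μ
  = 0.655 × 0.3 + 0.345 × 20.3
  = 0.1965 + 7.0035
  = 7.20000
  ≈ 7.2000
X − T̂ = 0.3 − 7.2000 = -6.9000 → -6.900

-6.900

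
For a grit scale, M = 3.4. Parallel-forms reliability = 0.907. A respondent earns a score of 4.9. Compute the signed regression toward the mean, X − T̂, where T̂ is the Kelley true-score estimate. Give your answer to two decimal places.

Regress the observed score toward the mean by the unreliability: T̂ = 0.907·4.9 + 0.093·3.4 = 4.4443 + 0.3162 = 4.7605.
X − T̂ = 4.9 − 4.761 = 0.139 → 0.14

0.14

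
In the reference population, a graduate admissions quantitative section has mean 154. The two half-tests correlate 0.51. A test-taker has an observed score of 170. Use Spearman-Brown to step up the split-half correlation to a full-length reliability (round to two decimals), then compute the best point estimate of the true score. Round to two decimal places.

Spearman-Brown: ρ = 2r/(1 + r) = 2(0.51)/(1 + 0.51) = 1.020/1.51 = 0.6755 → 0.68
T̂ = ρX + (1 − ρ)μ
  = 0.68 × 170 + 0.32 × 154
  = 115.60 + 49.28
  = 164.880
  ≈ 164.88

164.88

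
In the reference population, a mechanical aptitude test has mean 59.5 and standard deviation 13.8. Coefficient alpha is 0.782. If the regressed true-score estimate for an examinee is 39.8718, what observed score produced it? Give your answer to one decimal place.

34.4

T̂ = ρX + (1 − ρ)μ  ⇒  X = (T̂ − (1 − ρ)μ) / ρ
X = (39.8718 − 0.218 × 59.5) / 0.782 = (39.8718 − 12.9710) / 0.782 = 26.9008 / 0.782 = 34.400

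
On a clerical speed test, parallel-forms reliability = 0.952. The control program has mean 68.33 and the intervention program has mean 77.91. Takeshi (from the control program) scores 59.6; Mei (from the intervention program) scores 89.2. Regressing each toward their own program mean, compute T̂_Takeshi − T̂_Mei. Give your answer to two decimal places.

-28.64

T̂_Takeshi = 0.952(59.6) + 0.048(68.33) = 60.0190
T̂_Mei = 0.952(89.2) + 0.048(77.91) = 88.6581
Difference = 60.0190 − 88.6581 = -28.6390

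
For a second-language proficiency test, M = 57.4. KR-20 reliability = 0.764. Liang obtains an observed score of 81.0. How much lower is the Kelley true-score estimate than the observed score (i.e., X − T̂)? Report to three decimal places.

Weight the observed score by reliability and the mean by (1 − reliability): T̂ = 0.764·81.0 + 0.236·57.4 = 61.8840 + 13.5464 = 75.43040.
X − T̂ = 81.0 − 75.4304 = 5.5696 → 5.570

5.570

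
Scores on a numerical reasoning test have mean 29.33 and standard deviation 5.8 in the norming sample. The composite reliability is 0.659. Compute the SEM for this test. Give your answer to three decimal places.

SEM = SD · √(1 − ρ) = 5.8 × √0.341 = 5.8 × 0.5840 = 3.3869

3.387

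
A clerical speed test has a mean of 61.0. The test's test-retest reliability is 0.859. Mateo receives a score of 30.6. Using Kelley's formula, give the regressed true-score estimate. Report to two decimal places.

Regress the observed score toward the mean by the unreliability: T̂ = 0.859·30.6 + 0.141·61.0 = 26.2854 + 8.6010 = 34.886.

34.89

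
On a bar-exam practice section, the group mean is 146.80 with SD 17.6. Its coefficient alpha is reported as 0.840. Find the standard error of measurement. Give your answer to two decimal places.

7.04

SEM = SD · √(1 − ρ) = 17.6 × √0.160 = 17.6 × 0.4000 = 7.040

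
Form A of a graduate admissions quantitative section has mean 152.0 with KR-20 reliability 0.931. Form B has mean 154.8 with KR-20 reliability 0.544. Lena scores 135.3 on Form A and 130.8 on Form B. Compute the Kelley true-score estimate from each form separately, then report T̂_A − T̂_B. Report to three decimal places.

T̂_A = 0.931(135.3) + 0.069(152.0) = 136.45230
T̂_B = 0.544(130.8) + 0.456(154.8) = 141.74400
T̂_A − T̂_B = -5.29170

-5.292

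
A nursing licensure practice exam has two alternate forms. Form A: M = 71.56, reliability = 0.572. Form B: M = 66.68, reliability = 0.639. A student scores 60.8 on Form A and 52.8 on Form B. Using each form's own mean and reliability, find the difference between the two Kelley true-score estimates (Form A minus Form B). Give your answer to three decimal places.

7.595

T̂_A = 0.572(60.8) + 0.428(71.56) = 65.40528
T̂_B = 0.639(52.8) + 0.361(66.68) = 57.81068
T̂_A − T̂_B = 7.59460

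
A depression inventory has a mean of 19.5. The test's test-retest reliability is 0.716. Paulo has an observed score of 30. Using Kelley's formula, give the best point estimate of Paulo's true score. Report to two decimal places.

27.02

Weight the observed score by reliability and the mean by (1 − reliability): T̂ = 0.716·30 + 0.284·19.5 = 21.480 + 5.5380 = 27.018.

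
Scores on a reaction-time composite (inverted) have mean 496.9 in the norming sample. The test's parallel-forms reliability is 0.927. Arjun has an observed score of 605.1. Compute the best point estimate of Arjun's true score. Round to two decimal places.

T̂ = ρX + (1 − ρ)μ
  = 0.927 × 605.1 + 0.073 × 496.9
  = 560.9277 + 36.2737
  = 597.201
  ≈ 597.20

597.20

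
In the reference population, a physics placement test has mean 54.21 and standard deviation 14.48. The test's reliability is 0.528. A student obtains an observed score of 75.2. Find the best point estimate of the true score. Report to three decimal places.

T̂ = 0.528(75.2) + 0.472(54.21) = 39.7056 + 25.58712 = 65.2927 → 65.293

65.293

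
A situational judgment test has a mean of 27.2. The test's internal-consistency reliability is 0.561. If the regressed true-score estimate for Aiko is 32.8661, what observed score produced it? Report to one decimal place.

T̂ = ρX + (1 − ρ)μ  ⇒  X = (T̂ − (1 − ρ)μ) / ρ
X = (32.8661 − 0.439 × 27.2) / 0.561 = (32.8661 − 11.9408) / 0.561 = 20.9253 / 0.561 = 37.300

37.3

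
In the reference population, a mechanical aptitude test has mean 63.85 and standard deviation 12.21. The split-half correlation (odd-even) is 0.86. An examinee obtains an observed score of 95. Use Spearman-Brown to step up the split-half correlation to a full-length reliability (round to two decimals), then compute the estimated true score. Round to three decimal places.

92.508

Spearman-Brown: ρ = 2r/(1 + r) = 2(0.86)/(1 + 0.86) = 1.720/1.86 = 0.9247 → 0.92
T̂ = 0.92(95) + 0.08(63.85) = 87.40 + 5.1080 = 92.5080 → 92.508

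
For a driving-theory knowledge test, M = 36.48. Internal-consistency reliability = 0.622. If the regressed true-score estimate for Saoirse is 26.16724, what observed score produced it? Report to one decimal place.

T̂ = ρX + (1 − ρ)μ  ⇒  X = (T̂ − (1 − ρ)μ) / ρ
X = (26.16724 − 0.378 × 36.48) / 0.622 = (26.16724 − 13.78944) / 0.622 = 12.37780 / 0.622 = 19.900

19.9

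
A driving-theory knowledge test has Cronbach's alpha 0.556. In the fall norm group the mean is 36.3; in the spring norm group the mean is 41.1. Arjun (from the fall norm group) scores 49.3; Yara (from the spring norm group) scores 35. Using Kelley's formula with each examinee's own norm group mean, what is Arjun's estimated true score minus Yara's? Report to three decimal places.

5.820

T̂_Arjun = 0.556(49.3) + 0.444(36.3) = 43.52800
T̂_Yara = 0.556(35) + 0.444(41.1) = 37.70840
Difference = 43.52800 − 37.70840 = 5.81960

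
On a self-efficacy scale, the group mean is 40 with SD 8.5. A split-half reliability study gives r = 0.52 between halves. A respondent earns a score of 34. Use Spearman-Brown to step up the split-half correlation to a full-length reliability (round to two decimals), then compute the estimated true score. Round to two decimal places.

Spearman-Brown: ρ = 2r/(1 + r) = 2(0.52)/(1 + 0.52) = 1.040/1.52 = 0.6842 → 0.68
T̂ = ρX + (1 − ρ)μ
  = 0.68 × 34 + 0.32 × 40
  = 23.12 + 12.80
  = 35.920
  ≈ 35.92

35.92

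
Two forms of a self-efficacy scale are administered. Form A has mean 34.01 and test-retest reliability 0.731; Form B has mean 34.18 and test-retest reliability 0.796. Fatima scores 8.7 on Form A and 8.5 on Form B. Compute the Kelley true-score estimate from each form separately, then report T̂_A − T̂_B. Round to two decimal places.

1.77

T̂_A = 0.731(8.7) + 0.269(34.01) = 15.5084
T̂_B = 0.796(8.5) + 0.204(34.18) = 13.7387
T̂_A − T̂_B = 1.7697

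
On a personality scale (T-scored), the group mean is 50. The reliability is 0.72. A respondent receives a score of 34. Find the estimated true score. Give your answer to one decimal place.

Regress the observed score toward the mean by the unreliability: T̂ = 0.72·34 + 0.28·50 = 24.48 + 14.00 = 38.48.

38.5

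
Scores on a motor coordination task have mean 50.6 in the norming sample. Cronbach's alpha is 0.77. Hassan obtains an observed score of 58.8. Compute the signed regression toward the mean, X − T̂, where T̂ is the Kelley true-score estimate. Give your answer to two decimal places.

1.89

Regress the observed score toward the mean by the unreliability: T̂ = 0.77·58.8 + 0.23·50.6 = 45.276 + 11.638 = 56.9140.
X − T̂ = 58.8 − 56.914 = 1.886 → 1.89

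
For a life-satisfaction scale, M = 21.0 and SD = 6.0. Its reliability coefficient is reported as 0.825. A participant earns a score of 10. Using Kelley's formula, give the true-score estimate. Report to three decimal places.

Kelley's formula gives T̂ = 0.825·10 + 0.175·21.0 = 8.250 + 3.6750 = 11.9250.

11.925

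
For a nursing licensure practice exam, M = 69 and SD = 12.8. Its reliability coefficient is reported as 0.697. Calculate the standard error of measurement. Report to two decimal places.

7.05

SEM = SD · √(1 − ρ) = 12.8 × √0.303 = 12.8 × 0.5505 = 7.046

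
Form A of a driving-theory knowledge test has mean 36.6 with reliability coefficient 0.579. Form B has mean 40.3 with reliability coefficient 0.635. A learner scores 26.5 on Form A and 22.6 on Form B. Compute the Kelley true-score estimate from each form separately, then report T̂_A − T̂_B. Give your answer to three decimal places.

T̂_A = 0.579(26.5) + 0.421(36.6) = 30.75210
T̂_B = 0.635(22.6) + 0.365(40.3) = 29.06050
T̂_A − T̂_B = 1.69160

1.692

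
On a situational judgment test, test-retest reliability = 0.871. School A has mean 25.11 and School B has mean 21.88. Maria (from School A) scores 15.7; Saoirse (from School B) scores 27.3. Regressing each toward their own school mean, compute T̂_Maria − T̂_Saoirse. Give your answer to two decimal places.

T̂_Maria = 0.871(15.7) + 0.129(25.11) = 16.9139
T̂_Saoirse = 0.871(27.3) + 0.129(21.88) = 26.6008
Difference = 16.9139 − 26.6008 = -9.6869

-9.69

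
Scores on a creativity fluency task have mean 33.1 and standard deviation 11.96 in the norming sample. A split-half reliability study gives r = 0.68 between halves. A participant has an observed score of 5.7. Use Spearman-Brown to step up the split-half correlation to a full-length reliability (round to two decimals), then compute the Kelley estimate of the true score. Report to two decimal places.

Spearman-Brown: ρ = 2r/(1 + r) = 2(0.68)/(1 + 0.68) = 1.360/1.68 = 0.8095 → 0.81
T̂ = 0.81(5.7) + 0.19(33.1) = 4.617 + 6.289 = 10.906 → 10.91

10.91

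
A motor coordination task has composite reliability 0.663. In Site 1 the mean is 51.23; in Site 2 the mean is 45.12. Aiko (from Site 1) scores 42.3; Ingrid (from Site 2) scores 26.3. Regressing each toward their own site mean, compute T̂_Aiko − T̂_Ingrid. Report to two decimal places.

12.67

T̂_Aiko = 0.663(42.3) + 0.337(51.23) = 45.3094
T̂_Ingrid = 0.663(26.3) + 0.337(45.12) = 32.6423
Difference = 45.3094 − 32.6423 = 12.6671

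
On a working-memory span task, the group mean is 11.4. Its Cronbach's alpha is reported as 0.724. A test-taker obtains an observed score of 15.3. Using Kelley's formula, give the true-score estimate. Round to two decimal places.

14.22

Weight the observed score by reliability and the mean by (1 − reliability): T̂ = 0.724·15.3 + 0.276·11.4 = 11.0772 + 3.1464 = 14.224.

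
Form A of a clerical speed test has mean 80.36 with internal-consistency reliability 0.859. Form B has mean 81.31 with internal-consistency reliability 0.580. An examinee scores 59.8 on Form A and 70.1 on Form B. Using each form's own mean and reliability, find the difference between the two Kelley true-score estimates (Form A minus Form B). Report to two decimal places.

T̂_A = 0.859(59.8) + 0.141(80.36) = 62.6990
T̂_B = 0.580(70.1) + 0.420(81.31) = 74.8082
T̂_A − T̂_B = -12.1092

-12.11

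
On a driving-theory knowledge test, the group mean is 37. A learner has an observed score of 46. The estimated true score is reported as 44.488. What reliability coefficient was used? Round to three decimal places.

0.832

T̂ = ρX + (1 − ρ)μ  ⇒  T̂ − μ = ρ(X − μ)
ρ = (T̂ − μ)/(X − μ) = (44.488 − 37) / (46 − 37) = 7.488 / 9.0 = 0.83200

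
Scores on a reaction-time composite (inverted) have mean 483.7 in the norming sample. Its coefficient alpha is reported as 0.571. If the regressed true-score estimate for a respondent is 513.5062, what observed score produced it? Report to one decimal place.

T̂ = ρX + (1 − ρ)μ  ⇒  X = (T̂ − (1 − ρ)μ) / ρ
X = (513.5062 − 0.429 × 483.7) / 0.571 = (513.5062 − 207.5073) / 0.571 = 305.9989 / 0.571 = 535.900

535.9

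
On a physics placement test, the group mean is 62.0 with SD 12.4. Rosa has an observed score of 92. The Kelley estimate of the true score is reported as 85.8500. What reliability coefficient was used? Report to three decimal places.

T̂ = ρX + (1 − ρ)μ  ⇒  T̂ − μ = ρ(X − μ)
ρ = (T̂ − μ)/(X − μ) = (85.8500 − 62.0) / (92 − 62.0) = 23.8500 / 30.0 = 0.79500

0.795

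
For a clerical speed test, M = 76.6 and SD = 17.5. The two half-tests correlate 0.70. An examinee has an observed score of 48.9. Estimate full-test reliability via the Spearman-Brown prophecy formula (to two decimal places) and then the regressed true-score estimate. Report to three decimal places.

Spearman-Brown: ρ = 2r/(1 + r) = 2(0.70)/(1 + 0.70) = 1.400/1.70 = 0.8235 → 0.82
T̂ = ρX + (1 − ρ)μ
  = 0.82 × 48.9 + 0.18 × 76.6
  = 40.098 + 13.788
  = 53.8860
  ≈ 53.886

53.886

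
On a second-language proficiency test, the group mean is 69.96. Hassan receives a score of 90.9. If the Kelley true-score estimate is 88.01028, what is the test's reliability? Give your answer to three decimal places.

T̂ = ρX + (1 − ρ)μ  ⇒  T̂ − μ = ρ(X − μ)
ρ = (T̂ − μ)/(X − μ) = (88.01028 − 69.96) / (90.9 − 69.96) = 18.05028 / 20.94 = 0.86200

0.862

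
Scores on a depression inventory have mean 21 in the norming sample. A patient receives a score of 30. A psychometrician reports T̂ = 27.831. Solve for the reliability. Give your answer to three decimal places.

0.759

T̂ = ρX + (1 − ρ)μ  ⇒  T̂ − μ = ρ(X − μ)
ρ = (T̂ − μ)/(X − μ) = (27.831 − 21) / (30 − 21) = 6.831 / 9.0 = 0.75900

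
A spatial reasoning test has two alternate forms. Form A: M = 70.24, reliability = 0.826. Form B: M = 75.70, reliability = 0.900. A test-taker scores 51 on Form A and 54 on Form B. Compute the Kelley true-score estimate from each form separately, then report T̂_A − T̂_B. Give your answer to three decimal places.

T̂_A = 0.826(51) + 0.174(70.24) = 54.34776
T̂_B = 0.900(54) + 0.100(75.70) = 56.17000
T̂_A − T̂_B = -1.82224

-1.822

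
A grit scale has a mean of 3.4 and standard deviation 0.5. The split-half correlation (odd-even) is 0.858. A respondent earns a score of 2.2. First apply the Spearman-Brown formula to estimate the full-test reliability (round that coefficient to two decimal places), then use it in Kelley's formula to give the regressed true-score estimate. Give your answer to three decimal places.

Spearman-Brown: ρ = 2r/(1 + r) = 2(0.858)/(1 + 0.858) = 1.7160/1.858 = 0.9236 → 0.92
T̂ = 0.92(2.2) + 0.08(3.4) = 2.024 + 0.272 = 2.2960 → 2.296

2.296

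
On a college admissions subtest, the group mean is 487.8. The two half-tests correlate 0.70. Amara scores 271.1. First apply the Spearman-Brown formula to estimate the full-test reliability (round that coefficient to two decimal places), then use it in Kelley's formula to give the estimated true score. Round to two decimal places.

310.11

Spearman-Brown: ρ = 2r/(1 + r) = 2(0.70)/(1 + 0.70) = 1.400/1.70 = 0.8235 → 0.82
Regress the observed score toward the mean by the unreliability: T̂ = 0.82·271.1 + 0.18·487.8 = 222.302 + 87.804 = 310.106.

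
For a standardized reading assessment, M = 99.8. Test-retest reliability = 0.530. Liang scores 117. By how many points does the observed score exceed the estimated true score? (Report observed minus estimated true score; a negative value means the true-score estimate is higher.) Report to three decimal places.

T̂ = 0.530(117) + 0.470(99.8) = 62.010 + 46.9060 = 108.91600 → 108.9160
X − T̂ = 117 − 108.9160 = 8.0840 → 8.084

8.084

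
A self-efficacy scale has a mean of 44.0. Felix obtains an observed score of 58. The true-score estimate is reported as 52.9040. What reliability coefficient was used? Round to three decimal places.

T̂ = ρX + (1 − ρ)μ  ⇒  T̂ − μ = ρ(X − μ)
ρ = (T̂ − μ)/(X − μ) = (52.9040 − 44.0) / (58 − 44.0) = 8.9040 / 14.0 = 0.63600

0.636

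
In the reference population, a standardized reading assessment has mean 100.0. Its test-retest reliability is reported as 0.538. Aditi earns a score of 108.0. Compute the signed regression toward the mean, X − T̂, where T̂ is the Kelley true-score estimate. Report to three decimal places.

3.696

T̂ = 0.538(108.0) + 0.462(100.0) = 58.1040 + 46.2000 = 104.30400 → 104.3040
X − T̂ = 108.0 − 104.3040 = 3.6960 → 3.696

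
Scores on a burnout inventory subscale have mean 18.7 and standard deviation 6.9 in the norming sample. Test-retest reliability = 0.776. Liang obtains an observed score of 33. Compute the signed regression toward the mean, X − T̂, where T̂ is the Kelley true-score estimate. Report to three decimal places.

T̂ = ρX + (1 − ρ)μ
  = 0.776 × 33 + 0.224 × 18.7
  = 25.608 + 4.1888
  = 29.79680
  ≈ 29.7968
X − T̂ = 33 − 29.7968 = 3.2032 → 3.203

3.203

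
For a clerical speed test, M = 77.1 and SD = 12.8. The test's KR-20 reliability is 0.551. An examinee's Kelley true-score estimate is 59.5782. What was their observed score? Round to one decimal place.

T̂ = ρX + (1 − ρ)μ  ⇒  X = (T̂ − (1 − ρ)μ) / ρ
X = (59.5782 − 0.449 × 77.1) / 0.551 = (59.5782 − 34.6179) / 0.551 = 24.9603 / 0.551 = 45.300

45.3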